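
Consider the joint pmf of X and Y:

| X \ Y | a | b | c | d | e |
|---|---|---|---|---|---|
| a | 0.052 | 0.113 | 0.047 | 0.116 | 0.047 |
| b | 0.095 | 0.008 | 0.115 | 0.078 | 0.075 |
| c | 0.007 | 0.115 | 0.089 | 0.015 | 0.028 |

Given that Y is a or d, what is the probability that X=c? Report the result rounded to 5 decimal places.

0.06061

P(Y=a) = 0.052 + 0.095 + 0.007 = 0.154.
P(Y=d) = 0.116 + 0.078 + 0.015 = 0.209.
P(Y ∈ {a, d}) = 0.154 + 0.209 = 0.363; P(X=c, Y ∈ {a, d}) = 0.007 + 0.015 = 0.022.
P(X=c | Y ∈ {a, d}) = 0.022/0.363 = 0.06061.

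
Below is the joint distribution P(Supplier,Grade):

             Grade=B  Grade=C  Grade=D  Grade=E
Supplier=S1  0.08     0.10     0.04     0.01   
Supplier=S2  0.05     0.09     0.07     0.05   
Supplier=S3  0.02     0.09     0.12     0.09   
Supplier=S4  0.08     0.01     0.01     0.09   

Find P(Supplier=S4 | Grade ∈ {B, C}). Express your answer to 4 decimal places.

P(Grade=B) = 0.08 + 0.05 + 0.02 + 0.08 = 0.23.
P(Grade=C) = 0.10 + 0.09 + 0.09 + 0.01 = 0.29.
P(Grade ∈ {B, C}) = 0.23 + 0.29 = 0.52; P(Supplier=S4, Grade ∈ {B, C}) = 0.08 + 0.01 = 0.09.
P(Supplier=S4 | Grade ∈ {B, C}) = 0.09/0.52 = 0.1731.

0.1731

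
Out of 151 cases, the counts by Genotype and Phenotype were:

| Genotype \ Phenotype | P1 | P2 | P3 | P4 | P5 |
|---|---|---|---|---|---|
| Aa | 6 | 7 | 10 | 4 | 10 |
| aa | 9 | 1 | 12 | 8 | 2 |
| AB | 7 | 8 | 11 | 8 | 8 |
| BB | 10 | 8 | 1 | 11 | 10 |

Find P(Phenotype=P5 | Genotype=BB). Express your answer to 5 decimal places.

Total with Genotype=BB: 10 + 8 + 1 + 11 + 10 = 40.
P(Phenotype=P5 | Genotype=BB) = 10/40 = 0.25000.

0.25000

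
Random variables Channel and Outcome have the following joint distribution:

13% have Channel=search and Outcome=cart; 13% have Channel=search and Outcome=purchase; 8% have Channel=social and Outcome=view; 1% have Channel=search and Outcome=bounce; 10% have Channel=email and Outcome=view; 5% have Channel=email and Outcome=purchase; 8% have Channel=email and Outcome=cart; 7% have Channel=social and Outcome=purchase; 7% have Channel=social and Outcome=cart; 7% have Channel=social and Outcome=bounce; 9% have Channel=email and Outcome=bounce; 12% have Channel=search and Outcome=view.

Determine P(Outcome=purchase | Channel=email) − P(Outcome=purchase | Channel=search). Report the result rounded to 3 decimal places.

-0.177

P(Channel=email) = 0.09 + 0.10 + 0.08 + 0.05 = 0.32; P(Outcome=purchase | Channel=email) = 0.05/0.32 = 0.1563.
P(Channel=search) = 0.01 + 0.12 + 0.13 + 0.13 = 0.39; P(Outcome=purchase | Channel=search) = 0.13/0.39 = 0.3333.
Difference = -0.177.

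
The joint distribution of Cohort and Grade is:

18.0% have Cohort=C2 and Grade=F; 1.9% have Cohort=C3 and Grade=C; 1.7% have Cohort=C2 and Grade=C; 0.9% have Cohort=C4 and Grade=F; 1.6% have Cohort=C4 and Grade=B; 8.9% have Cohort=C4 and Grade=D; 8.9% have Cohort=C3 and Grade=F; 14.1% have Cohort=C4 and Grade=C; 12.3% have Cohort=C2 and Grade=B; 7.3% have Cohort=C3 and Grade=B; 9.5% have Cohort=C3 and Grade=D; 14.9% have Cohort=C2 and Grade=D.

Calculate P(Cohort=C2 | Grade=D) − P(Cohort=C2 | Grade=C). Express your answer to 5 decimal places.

0.35140

P(Grade=D) = 0.149 + 0.095 + 0.089 = 0.333; P(Cohort=C2 | Grade=D) = 0.149/0.333 = 0.447447.
P(Grade=C) = 0.017 + 0.019 + 0.141 = 0.177; P(Cohort=C2 | Grade=C) = 0.017/0.177 = 0.096045.
Difference = 0.35140.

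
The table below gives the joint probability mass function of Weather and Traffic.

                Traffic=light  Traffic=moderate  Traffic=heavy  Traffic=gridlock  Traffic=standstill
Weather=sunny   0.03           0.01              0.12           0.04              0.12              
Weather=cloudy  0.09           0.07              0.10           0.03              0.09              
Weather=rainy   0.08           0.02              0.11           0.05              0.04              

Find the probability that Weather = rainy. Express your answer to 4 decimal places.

0.3000

P(Weather=rainy) = 0.08 + 0.02 + 0.11 + 0.05 + 0.04 = 0.30.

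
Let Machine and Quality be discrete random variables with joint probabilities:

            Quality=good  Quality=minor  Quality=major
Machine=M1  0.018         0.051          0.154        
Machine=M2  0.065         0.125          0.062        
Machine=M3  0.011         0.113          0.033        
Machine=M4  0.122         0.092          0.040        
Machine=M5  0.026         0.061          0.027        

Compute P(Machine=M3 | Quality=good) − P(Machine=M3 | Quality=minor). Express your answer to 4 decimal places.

P(Quality=good) = 0.018 + 0.065 + 0.011 + 0.122 + 0.026 = 0.242; P(Machine=M3 | Quality=good) = 0.011/0.242 = 0.04545.
P(Quality=minor) = 0.051 + 0.125 + 0.113 + 0.092 + 0.061 = 0.442; P(Machine=M3 | Quality=minor) = 0.113/0.442 = 0.25566.
Difference = -0.2102.

-0.2102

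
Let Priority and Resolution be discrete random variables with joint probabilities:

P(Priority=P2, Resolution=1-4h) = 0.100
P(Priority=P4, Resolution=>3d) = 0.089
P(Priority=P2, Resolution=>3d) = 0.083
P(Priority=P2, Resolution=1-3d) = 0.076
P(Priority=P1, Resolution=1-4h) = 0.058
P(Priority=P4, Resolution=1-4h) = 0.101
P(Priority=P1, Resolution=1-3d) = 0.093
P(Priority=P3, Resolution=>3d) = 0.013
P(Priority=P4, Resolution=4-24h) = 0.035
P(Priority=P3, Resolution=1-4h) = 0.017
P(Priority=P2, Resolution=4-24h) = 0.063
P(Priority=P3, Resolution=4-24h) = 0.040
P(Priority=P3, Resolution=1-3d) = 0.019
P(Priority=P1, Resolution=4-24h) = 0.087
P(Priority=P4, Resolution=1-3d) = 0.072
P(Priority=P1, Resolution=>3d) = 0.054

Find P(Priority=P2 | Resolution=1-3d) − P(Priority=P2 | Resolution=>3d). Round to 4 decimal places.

P(Resolution=1-3d) = 0.093 + 0.076 + 0.019 + 0.072 = 0.260; P(Priority=P2 | Resolution=1-3d) = 0.076/0.260 = 0.29231.
P(Resolution=>3d) = 0.054 + 0.083 + 0.013 + 0.089 = 0.239; P(Priority=P2 | Resolution=>3d) = 0.083/0.239 = 0.34728.
Difference = -0.0550.

-0.0550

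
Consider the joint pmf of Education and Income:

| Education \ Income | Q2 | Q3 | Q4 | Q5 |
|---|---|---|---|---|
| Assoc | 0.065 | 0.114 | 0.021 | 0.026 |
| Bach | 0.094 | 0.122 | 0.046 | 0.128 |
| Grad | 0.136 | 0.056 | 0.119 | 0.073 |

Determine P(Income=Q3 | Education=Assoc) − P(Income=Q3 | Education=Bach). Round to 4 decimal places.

0.1916

P(Education=Assoc) = 0.065 + 0.114 + 0.021 + 0.026 = 0.226; P(Income=Q3 | Education=Assoc) = 0.114/0.226 = 0.50442.
P(Education=Bach) = 0.094 + 0.122 + 0.046 + 0.128 = 0.390; P(Income=Q3 | Education=Bach) = 0.122/0.390 = 0.31282.
Difference = 0.1916.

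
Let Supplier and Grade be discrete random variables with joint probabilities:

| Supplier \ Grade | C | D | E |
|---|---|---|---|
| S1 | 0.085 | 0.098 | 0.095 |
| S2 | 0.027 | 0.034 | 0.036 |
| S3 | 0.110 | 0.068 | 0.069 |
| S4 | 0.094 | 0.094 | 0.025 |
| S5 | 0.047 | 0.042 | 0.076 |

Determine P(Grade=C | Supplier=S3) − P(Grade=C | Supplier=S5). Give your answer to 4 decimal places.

P(Supplier=S3) = 0.110 + 0.068 + 0.069 = 0.247; P(Grade=C | Supplier=S3) = 0.110/0.247 = 0.44534.
P(Supplier=S5) = 0.047 + 0.042 + 0.076 = 0.165; P(Grade=C | Supplier=S5) = 0.047/0.165 = 0.28485.
Difference = 0.1605.

0.1605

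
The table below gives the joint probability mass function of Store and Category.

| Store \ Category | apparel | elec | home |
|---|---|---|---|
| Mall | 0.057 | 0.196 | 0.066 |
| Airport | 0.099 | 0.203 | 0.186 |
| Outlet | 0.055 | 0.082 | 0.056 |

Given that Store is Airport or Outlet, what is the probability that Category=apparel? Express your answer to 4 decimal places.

P(Store=Airport) = 0.099 + 0.203 + 0.186 = 0.488.
P(Store=Outlet) = 0.055 + 0.082 + 0.056 = 0.193.
P(Store ∈ {Airport, Outlet}) = 0.488 + 0.193 = 0.681; P(Category=apparel, Store ∈ {Airport, Outlet}) = 0.099 + 0.055 = 0.154.
P(Category=apparel | Store ∈ {Airport, Outlet}) = 0.154/0.681 = 0.2261.

0.2261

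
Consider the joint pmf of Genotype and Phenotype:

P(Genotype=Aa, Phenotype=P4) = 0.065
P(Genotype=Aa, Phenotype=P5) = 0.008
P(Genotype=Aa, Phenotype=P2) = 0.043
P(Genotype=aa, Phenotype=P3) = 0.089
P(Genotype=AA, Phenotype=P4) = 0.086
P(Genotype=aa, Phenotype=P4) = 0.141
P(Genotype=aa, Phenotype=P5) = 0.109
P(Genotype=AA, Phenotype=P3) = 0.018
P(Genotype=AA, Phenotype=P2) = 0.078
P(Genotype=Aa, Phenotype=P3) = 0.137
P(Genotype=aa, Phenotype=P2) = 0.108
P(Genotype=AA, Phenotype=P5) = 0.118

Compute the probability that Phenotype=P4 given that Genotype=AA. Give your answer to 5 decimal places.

P(Genotype=AA) = 0.078 + 0.018 + 0.086 + 0.118 = 0.300.
P(Phenotype=P4 | Genotype=AA) = 0.086/0.300 = 0.28667.

0.28667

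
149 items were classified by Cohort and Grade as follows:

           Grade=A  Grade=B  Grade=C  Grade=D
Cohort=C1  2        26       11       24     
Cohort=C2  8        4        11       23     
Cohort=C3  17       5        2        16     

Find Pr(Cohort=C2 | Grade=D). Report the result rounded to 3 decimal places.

Total with Grade=D: 24 + 23 + 16 = 63.
P(Cohort=C2 | Grade=D) = 23/63 = 0.365.

0.365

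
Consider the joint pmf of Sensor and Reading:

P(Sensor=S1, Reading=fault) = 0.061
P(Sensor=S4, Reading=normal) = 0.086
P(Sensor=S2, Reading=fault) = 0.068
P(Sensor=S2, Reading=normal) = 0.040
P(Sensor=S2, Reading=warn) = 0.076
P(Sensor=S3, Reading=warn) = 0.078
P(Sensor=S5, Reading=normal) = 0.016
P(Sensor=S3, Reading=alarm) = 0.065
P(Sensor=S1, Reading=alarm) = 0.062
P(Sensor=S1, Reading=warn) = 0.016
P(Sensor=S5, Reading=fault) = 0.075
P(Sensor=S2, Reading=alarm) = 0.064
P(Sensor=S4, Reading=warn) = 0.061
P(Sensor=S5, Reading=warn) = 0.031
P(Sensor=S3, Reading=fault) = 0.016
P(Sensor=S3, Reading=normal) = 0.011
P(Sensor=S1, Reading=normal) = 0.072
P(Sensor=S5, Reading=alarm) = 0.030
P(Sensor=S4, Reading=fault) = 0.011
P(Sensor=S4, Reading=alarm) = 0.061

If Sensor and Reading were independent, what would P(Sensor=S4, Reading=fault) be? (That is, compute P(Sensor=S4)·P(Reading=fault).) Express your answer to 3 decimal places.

0.051

P(Sensor=S4) = 0.086 + 0.061 + 0.061 + 0.011 = 0.219.
P(Reading=fault) = 0.061 + 0.068 + 0.016 + 0.011 + 0.075 = 0.231.
Product: 0.219 × 0.231 = 0.051.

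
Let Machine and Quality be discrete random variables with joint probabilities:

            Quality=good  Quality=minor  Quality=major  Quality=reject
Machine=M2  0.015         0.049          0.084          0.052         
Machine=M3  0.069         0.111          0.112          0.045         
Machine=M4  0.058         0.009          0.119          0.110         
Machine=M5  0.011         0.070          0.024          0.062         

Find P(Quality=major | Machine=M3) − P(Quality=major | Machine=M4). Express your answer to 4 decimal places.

-0.0697

P(Machine=M3) = 0.069 + 0.111 + 0.112 + 0.045 = 0.337; P(Quality=major | Machine=M3) = 0.112/0.337 = 0.33234.
P(Machine=M4) = 0.058 + 0.009 + 0.119 + 0.110 = 0.296; P(Quality=major | Machine=M4) = 0.119/0.296 = 0.40203.
Difference = -0.0697.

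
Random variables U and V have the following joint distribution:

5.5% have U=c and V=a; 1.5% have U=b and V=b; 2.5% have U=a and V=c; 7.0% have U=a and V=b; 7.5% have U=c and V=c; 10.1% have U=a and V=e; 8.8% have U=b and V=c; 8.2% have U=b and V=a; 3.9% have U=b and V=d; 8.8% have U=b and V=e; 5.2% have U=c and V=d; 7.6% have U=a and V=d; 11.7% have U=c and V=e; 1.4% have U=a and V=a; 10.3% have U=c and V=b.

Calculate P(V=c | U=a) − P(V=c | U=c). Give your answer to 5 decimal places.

-0.09915

P(U=a) = 0.014 + 0.070 + 0.025 + 0.076 + 0.101 = 0.286; P(V=c | U=a) = 0.025/0.286 = 0.087413.
P(U=c) = 0.055 + 0.103 + 0.075 + 0.052 + 0.117 = 0.402; P(V=c | U=c) = 0.075/0.402 = 0.186567.
Difference = -0.09915.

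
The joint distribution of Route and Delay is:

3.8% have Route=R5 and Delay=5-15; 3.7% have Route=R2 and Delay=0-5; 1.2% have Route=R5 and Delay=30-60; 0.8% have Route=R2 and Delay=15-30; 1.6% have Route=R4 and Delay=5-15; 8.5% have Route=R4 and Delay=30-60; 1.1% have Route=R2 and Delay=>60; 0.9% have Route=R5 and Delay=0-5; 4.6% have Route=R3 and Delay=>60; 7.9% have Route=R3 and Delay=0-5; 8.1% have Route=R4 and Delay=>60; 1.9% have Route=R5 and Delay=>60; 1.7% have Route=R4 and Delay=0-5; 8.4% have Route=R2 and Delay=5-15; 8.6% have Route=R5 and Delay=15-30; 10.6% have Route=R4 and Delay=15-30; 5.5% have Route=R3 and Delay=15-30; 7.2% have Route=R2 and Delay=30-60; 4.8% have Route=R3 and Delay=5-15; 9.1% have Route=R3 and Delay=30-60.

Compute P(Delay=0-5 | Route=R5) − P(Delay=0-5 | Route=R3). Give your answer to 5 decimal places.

-0.19277

P(Route=R5) = 0.009 + 0.038 + 0.086 + 0.012 + 0.019 = 0.164; P(Delay=0-5 | Route=R5) = 0.009/0.164 = 0.054878.
P(Route=R3) = 0.079 + 0.048 + 0.055 + 0.091 + 0.046 = 0.319; P(Delay=0-5 | Route=R3) = 0.079/0.319 = 0.247649.
Difference = -0.19277.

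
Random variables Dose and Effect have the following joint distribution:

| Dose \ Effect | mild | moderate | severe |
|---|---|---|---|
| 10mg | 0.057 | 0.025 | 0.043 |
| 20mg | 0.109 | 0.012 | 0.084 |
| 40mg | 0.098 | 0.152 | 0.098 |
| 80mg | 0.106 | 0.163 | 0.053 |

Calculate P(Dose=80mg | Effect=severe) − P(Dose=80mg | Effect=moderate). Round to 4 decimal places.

-0.2724

P(Effect=severe) = 0.043 + 0.084 + 0.098 + 0.053 = 0.278; P(Dose=80mg | Effect=severe) = 0.053/0.278 = 0.19065.
P(Effect=moderate) = 0.025 + 0.012 + 0.152 + 0.163 = 0.352; P(Dose=80mg | Effect=moderate) = 0.163/0.352 = 0.46307.
Difference = -0.2724.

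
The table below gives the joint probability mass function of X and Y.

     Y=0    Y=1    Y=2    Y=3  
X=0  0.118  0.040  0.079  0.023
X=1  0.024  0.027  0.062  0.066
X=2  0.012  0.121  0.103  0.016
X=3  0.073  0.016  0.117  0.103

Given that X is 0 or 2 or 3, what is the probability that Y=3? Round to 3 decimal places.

P(X=0) = 0.118 + 0.040 + 0.079 + 0.023 = 0.260.
P(X=2) = 0.012 + 0.121 + 0.103 + 0.016 = 0.252.
P(X=3) = 0.073 + 0.016 + 0.117 + 0.103 = 0.309.
P(X ∈ {0, 2, 3}) = 0.260 + 0.252 + 0.309 = 0.821; P(Y=3, X ∈ {0, 2, 3}) = 0.023 + 0.016 + 0.103 = 0.142.
P(Y=3 | X ∈ {0, 2, 3}) = 0.142/0.821 = 0.173.

0.173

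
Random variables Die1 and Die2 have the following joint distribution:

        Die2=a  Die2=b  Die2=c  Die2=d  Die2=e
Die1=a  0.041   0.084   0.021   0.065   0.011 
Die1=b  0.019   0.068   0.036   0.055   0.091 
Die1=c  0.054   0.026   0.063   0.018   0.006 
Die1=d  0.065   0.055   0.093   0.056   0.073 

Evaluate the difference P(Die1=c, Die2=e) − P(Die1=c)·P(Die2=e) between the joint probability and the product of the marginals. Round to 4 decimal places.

-0.0242

P(Die1=c) = 0.054 + 0.026 + 0.063 + 0.018 + 0.006 = 0.167.
P(Die2=e) = 0.011 + 0.091 + 0.006 + 0.073 = 0.181.
P(Die1=c, Die2=e) − P(Die1=c)P(Die2=e) = 0.006 − 0.167×0.181 = -0.0242.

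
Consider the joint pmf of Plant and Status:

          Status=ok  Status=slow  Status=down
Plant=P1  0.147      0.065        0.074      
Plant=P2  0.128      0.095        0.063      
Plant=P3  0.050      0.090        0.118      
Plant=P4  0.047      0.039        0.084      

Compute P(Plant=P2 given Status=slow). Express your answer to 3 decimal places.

P(Status=slow) = 0.065 + 0.095 + 0.090 + 0.039 = 0.289.
P(Plant=P2 | Status=slow) = 0.095/0.289 = 0.329.

0.329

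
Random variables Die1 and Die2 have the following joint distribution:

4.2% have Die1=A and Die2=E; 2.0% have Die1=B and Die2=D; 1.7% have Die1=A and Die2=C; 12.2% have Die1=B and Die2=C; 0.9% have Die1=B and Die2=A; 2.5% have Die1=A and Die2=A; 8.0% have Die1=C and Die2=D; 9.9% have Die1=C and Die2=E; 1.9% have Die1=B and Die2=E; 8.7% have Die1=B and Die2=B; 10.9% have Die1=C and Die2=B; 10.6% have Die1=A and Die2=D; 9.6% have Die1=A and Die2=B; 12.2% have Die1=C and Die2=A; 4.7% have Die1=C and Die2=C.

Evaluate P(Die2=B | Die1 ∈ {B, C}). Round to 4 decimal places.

P(Die1=B) = 0.009 + 0.087 + 0.122 + 0.020 + 0.019 = 0.257.
P(Die1=C) = 0.122 + 0.109 + 0.047 + 0.080 + 0.099 = 0.457.
P(Die1 ∈ {B, C}) = 0.257 + 0.457 = 0.714; P(Die2=B, Die1 ∈ {B, C}) = 0.087 + 0.109 = 0.196.
P(Die2=B | Die1 ∈ {B, C}) = 0.196/0.714 = 0.2745.

0.2745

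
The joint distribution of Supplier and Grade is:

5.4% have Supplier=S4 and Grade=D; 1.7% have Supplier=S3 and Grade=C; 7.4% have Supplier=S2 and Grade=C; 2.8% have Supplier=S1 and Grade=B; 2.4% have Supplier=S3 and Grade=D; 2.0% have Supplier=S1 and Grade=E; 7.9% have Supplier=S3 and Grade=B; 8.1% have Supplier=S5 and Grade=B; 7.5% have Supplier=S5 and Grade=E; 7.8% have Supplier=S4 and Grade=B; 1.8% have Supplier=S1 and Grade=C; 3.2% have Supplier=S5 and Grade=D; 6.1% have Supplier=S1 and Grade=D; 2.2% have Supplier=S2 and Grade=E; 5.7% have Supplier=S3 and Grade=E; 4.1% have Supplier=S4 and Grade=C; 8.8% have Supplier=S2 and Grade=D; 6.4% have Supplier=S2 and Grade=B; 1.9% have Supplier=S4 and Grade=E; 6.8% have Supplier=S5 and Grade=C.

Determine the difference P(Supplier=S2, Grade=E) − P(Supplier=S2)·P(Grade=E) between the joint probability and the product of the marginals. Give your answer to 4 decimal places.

-0.0259

P(Supplier=S2) = 0.064 + 0.074 + 0.088 + 0.022 = 0.248.
P(Grade=E) = 0.020 + 0.022 + 0.057 + 0.019 + 0.075 = 0.193.
P(Supplier=S2, Grade=E) − P(Supplier=S2)P(Grade=E) = 0.022 − 0.248×0.193 = -0.0259.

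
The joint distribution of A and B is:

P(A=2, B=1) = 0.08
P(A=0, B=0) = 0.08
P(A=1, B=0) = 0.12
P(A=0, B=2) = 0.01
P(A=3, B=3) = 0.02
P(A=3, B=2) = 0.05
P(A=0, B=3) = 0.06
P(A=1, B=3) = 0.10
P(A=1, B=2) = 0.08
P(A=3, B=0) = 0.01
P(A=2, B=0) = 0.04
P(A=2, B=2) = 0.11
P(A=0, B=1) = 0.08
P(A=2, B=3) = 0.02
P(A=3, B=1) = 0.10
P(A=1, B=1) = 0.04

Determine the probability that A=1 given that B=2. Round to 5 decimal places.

P(B=2) = 0.01 + 0.08 + 0.11 + 0.05 = 0.25.
P(A=1 | B=2) = 0.08/0.25 = 0.32000.

0.32000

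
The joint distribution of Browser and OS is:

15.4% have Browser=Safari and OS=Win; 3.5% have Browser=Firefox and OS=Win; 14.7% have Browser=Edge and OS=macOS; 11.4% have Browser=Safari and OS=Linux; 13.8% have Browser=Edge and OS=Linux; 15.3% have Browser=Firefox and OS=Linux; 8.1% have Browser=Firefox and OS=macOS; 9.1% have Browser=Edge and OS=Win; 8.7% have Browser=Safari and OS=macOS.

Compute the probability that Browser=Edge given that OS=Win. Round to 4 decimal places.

P(OS=Win) = 0.035 + 0.154 + 0.091 = 0.280.
P(Browser=Edge | OS=Win) = 0.091/0.280 = 0.3250.

0.3250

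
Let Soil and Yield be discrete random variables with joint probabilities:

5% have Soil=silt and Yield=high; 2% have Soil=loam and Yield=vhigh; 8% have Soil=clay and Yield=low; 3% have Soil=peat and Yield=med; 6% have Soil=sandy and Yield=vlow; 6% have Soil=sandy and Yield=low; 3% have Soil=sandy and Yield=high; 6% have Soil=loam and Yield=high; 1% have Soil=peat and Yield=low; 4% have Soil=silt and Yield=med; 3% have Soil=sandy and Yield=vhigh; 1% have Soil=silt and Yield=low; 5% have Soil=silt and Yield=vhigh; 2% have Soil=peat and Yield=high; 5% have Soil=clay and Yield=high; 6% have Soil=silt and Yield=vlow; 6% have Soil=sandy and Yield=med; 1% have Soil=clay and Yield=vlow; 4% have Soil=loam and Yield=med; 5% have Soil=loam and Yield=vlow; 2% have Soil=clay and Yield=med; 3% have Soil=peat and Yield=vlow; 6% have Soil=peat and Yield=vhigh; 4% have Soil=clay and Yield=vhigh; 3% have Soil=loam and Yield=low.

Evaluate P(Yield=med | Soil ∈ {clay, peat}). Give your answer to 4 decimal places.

0.1429

P(Soil=clay) = 0.01 + 0.08 + 0.02 + 0.05 + 0.04 = 0.20.
P(Soil=peat) = 0.03 + 0.01 + 0.03 + 0.02 + 0.06 = 0.15.
P(Soil ∈ {clay, peat}) = 0.20 + 0.15 = 0.35; P(Yield=med, Soil ∈ {clay, peat}) = 0.02 + 0.03 = 0.05.
P(Yield=med | Soil ∈ {clay, peat}) = 0.05/0.35 = 0.1429.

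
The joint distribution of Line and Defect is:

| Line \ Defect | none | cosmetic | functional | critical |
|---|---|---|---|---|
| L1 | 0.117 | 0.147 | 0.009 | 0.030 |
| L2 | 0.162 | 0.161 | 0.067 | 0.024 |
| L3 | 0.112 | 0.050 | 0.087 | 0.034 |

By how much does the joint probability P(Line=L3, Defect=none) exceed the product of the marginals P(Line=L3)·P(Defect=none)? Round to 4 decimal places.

0.0013

P(Line=L3) = 0.112 + 0.050 + 0.087 + 0.034 = 0.283.
P(Defect=none) = 0.117 + 0.162 + 0.112 = 0.391.
P(Line=L3, Defect=none) − P(Line=L3)P(Defect=none) = 0.112 − 0.283×0.391 = 0.0013.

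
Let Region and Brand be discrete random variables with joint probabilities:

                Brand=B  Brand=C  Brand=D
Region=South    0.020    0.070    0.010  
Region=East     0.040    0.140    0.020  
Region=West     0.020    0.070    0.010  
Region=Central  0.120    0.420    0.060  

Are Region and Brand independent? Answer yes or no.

yes

Every cell satisfies P(Region,Brand) = P(Region)·P(Brand). For instance P(Region=East) = 0.200, P(Brand=B) = 0.200, and 0.200×0.200 = 0.040 matches the joint entry. So Region and Brand are independent.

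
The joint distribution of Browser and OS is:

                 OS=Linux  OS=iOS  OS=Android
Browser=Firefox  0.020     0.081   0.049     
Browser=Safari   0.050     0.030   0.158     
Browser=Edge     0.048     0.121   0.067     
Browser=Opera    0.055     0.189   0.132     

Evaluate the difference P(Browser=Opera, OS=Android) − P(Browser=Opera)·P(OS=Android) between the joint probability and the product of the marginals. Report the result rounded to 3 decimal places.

-0.021

P(Browser=Opera) = 0.055 + 0.189 + 0.132 = 0.376.
P(OS=Android) = 0.049 + 0.158 + 0.067 + 0.132 = 0.406.
P(Browser=Opera, OS=Android) − P(Browser=Opera)P(OS=Android) = 0.132 − 0.376×0.406 = -0.021.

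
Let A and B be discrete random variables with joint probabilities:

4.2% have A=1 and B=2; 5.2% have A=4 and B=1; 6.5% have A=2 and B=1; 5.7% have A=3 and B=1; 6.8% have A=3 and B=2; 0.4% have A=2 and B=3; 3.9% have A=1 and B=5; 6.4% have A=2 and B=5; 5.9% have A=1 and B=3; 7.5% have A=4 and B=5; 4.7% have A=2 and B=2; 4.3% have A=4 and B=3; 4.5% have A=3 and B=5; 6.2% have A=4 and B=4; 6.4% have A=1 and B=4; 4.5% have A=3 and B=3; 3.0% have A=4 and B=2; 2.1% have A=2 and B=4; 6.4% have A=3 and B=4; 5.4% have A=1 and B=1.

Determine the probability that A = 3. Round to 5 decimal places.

P(A=3) = 0.057 + 0.068 + 0.045 + 0.064 + 0.045 = 0.279.

0.27900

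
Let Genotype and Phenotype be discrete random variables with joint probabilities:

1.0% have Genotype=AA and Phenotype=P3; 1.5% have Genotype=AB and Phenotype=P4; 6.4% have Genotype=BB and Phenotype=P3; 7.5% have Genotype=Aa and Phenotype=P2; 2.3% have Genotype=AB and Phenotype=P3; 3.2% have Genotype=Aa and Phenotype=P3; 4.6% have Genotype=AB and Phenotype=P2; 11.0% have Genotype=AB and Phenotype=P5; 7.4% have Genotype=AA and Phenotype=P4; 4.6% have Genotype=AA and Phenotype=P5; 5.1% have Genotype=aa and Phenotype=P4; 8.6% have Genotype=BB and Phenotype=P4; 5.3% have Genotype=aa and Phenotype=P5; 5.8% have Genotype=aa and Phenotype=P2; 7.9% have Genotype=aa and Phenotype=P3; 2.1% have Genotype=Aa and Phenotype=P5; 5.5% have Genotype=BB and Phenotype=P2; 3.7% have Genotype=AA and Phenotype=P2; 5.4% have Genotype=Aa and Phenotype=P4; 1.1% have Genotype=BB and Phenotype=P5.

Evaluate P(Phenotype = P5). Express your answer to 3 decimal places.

0.241

P(Phenotype=P5) = 0.046 + 0.021 + 0.053 + 0.110 + 0.011 = 0.241.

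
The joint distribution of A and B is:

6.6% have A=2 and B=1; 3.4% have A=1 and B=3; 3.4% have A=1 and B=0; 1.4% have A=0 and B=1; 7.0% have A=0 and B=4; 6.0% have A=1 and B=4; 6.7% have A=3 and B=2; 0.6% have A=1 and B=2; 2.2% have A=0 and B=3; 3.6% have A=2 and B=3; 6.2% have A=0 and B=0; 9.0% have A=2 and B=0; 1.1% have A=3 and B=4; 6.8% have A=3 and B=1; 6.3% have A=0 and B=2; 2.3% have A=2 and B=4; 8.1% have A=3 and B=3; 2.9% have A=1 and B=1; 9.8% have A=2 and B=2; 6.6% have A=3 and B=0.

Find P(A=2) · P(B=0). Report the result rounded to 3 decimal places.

P(A=2) = 0.090 + 0.066 + 0.098 + 0.036 + 0.023 = 0.313.
P(B=0) = 0.062 + 0.034 + 0.090 + 0.066 = 0.252.
Product: 0.313 × 0.252 = 0.079.

0.079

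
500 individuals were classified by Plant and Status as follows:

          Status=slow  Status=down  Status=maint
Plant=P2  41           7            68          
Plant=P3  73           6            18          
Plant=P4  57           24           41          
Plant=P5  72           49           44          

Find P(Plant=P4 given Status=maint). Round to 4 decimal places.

Total with Status=maint: 68 + 18 + 41 + 44 = 171.
P(Plant=P4 | Status=maint) = 41/171 = 0.2398.

0.2398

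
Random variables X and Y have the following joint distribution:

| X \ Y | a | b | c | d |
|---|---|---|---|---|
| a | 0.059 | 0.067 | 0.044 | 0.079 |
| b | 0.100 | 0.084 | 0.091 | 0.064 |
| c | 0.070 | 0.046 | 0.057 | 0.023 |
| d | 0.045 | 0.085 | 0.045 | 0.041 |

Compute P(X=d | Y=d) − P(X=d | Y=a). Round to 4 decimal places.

0.0338

P(Y=d) = 0.079 + 0.064 + 0.023 + 0.041 = 0.207; P(X=d | Y=d) = 0.041/0.207 = 0.19807.
P(Y=a) = 0.059 + 0.100 + 0.070 + 0.045 = 0.274; P(X=d | Y=a) = 0.045/0.274 = 0.16423.
Difference = 0.0338.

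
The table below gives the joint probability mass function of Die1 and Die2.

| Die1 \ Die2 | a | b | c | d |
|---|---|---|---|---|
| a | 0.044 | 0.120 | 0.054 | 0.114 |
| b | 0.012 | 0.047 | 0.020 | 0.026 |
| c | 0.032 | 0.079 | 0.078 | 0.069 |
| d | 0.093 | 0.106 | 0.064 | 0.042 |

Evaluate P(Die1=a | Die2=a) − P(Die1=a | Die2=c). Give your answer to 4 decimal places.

P(Die2=a) = 0.044 + 0.012 + 0.032 + 0.093 = 0.181; P(Die1=a | Die2=a) = 0.044/0.181 = 0.24309.
P(Die2=c) = 0.054 + 0.020 + 0.078 + 0.064 = 0.216; P(Die1=a | Die2=c) = 0.054/0.216 = 0.25000.
Difference = -0.0069.

-0.0069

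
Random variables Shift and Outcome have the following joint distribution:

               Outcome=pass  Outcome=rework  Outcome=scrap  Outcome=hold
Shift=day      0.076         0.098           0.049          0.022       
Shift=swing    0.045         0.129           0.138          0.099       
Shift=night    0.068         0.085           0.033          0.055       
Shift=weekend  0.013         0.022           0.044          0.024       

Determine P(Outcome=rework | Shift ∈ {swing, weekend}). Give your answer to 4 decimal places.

P(Shift=swing) = 0.045 + 0.129 + 0.138 + 0.099 = 0.411.
P(Shift=weekend) = 0.013 + 0.022 + 0.044 + 0.024 = 0.103.
P(Shift ∈ {swing, weekend}) = 0.411 + 0.103 = 0.514; P(Outcome=rework, Shift ∈ {swing, weekend}) = 0.129 + 0.022 = 0.151.
P(Outcome=rework | Shift ∈ {swing, weekend}) = 0.151/0.514 = 0.2938.

0.2938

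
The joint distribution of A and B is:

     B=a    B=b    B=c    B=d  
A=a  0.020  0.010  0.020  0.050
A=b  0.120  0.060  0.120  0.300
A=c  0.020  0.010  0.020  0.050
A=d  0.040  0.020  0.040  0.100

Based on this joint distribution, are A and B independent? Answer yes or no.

yes

Every cell satisfies P(A,B) = P(A)·P(B). For instance P(A=c) = 0.100, P(B=d) = 0.500, and 0.100×0.500 = 0.050 matches the joint entry. So A and B are independent.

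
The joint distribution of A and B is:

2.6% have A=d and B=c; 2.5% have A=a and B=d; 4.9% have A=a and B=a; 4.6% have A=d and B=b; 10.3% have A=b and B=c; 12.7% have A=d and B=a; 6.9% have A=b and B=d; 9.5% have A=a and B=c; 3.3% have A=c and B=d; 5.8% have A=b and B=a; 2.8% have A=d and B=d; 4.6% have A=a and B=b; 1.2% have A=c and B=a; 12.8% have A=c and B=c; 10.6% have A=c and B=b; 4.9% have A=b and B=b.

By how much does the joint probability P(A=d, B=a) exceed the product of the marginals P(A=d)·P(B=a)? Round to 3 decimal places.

P(A=d) = 0.127 + 0.046 + 0.026 + 0.028 = 0.227.
P(B=a) = 0.049 + 0.058 + 0.012 + 0.127 = 0.246.
P(A=d, B=a) − P(A=d)P(B=a) = 0.127 − 0.227×0.246 = 0.071.

0.071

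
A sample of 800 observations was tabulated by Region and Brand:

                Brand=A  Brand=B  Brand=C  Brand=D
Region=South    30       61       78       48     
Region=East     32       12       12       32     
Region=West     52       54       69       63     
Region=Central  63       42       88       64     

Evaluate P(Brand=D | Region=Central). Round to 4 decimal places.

0.2490

Total with Region=Central: 63 + 42 + 88 + 64 = 257.
P(Brand=D | Region=Central) = 64/257 = 0.2490.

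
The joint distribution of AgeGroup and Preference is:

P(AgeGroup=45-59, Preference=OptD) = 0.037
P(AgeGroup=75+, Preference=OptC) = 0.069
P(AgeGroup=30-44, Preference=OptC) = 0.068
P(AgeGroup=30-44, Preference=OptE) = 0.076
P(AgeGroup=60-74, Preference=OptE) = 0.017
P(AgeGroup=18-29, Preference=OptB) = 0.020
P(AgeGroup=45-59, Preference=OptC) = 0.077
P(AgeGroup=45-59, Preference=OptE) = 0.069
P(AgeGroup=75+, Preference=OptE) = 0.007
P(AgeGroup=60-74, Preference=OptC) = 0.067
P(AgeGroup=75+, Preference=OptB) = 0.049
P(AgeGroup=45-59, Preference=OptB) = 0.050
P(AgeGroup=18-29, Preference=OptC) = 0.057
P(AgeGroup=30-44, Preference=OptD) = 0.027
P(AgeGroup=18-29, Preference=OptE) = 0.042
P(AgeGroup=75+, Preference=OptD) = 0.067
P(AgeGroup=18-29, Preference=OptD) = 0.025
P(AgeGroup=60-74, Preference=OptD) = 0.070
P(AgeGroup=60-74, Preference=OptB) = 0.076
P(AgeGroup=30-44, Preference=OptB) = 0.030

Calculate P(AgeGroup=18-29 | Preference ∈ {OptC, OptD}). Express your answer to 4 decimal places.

0.1454

P(Preference=OptC) = 0.057 + 0.068 + 0.077 + 0.067 + 0.069 = 0.338.
P(Preference=OptD) = 0.025 + 0.027 + 0.037 + 0.070 + 0.067 = 0.226.
P(Preference ∈ {OptC, OptD}) = 0.338 + 0.226 = 0.564; P(AgeGroup=18-29, Preference ∈ {OptC, OptD}) = 0.057 + 0.025 = 0.082.
P(AgeGroup=18-29 | Preference ∈ {OptC, OptD}) = 0.082/0.564 = 0.1454.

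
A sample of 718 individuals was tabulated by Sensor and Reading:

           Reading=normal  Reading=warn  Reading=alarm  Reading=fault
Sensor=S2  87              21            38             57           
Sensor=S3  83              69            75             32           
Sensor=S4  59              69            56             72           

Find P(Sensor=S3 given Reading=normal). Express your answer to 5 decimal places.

0.36245

Total with Reading=normal: 87 + 83 + 59 = 229.
P(Sensor=S3 | Reading=normal) = 83/229 = 0.36245.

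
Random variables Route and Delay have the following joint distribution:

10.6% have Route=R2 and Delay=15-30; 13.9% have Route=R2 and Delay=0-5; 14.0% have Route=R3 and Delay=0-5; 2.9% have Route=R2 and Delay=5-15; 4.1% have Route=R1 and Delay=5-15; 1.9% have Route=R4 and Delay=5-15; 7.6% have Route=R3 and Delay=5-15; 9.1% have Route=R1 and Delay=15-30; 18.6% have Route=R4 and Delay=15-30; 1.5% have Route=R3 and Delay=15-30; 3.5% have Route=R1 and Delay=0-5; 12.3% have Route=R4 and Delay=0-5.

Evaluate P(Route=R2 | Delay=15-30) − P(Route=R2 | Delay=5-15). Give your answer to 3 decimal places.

P(Delay=15-30) = 0.091 + 0.106 + 0.015 + 0.186 = 0.398; P(Route=R2 | Delay=15-30) = 0.106/0.398 = 0.2663.
P(Delay=5-15) = 0.041 + 0.029 + 0.076 + 0.019 = 0.165; P(Route=R2 | Delay=5-15) = 0.029/0.165 = 0.1758.
Difference = 0.091.

0.091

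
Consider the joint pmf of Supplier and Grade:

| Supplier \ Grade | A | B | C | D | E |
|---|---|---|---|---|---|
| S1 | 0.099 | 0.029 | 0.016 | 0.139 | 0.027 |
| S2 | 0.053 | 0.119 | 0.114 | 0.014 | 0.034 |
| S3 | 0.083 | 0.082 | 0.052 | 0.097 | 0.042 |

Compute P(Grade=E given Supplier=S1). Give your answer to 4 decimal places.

0.0871

P(Supplier=S1) = 0.099 + 0.029 + 0.016 + 0.139 + 0.027 = 0.310.
P(Grade=E | Supplier=S1) = 0.027/0.310 = 0.0871.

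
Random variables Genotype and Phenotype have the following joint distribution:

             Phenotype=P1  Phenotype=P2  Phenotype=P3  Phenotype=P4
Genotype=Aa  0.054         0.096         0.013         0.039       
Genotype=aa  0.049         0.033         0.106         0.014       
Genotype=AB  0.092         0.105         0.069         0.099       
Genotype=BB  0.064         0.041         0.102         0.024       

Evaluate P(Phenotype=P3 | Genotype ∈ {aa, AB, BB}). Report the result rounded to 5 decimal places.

P(Genotype=aa) = 0.049 + 0.033 + 0.106 + 0.014 = 0.202.
P(Genotype=AB) = 0.092 + 0.105 + 0.069 + 0.099 = 0.365.
P(Genotype=BB) = 0.064 + 0.041 + 0.102 + 0.024 = 0.231.
P(Genotype ∈ {aa, AB, BB}) = 0.202 + 0.365 + 0.231 = 0.798; P(Phenotype=P3, Genotype ∈ {aa, AB, BB}) = 0.106 + 0.069 + 0.102 = 0.277.
P(Phenotype=P3 | Genotype ∈ {aa, AB, BB}) = 0.277/0.798 = 0.34712.

0.34712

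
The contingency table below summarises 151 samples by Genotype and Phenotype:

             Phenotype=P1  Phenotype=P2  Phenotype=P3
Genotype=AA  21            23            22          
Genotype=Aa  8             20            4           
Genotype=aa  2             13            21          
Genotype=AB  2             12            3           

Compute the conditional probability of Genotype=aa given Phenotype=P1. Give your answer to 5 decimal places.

0.06061

Total with Phenotype=P1: 21 + 8 + 2 + 2 = 33.
P(Genotype=aa | Phenotype=P1) = 2/33 = 0.06061.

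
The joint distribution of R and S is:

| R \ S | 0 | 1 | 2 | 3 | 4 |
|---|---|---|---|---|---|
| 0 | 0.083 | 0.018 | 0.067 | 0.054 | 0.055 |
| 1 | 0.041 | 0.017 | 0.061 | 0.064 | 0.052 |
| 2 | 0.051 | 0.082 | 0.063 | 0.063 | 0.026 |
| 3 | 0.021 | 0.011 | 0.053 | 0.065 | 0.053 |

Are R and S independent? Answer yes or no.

no

P(R=2) = 0.285 and P(S=1) = 0.128, so their product is 0.03648, but P(R=2, S=1) = 0.082. Since these differ, R and S are not independent.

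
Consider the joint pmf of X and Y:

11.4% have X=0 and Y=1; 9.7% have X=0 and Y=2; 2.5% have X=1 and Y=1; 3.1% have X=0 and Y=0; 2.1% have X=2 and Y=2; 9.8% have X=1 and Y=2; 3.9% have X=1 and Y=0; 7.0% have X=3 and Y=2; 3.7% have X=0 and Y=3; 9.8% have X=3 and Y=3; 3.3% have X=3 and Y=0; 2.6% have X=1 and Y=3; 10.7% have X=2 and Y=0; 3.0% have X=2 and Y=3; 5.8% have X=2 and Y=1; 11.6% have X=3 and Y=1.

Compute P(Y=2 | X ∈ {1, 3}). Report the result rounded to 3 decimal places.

0.333

P(X=1) = 0.039 + 0.025 + 0.098 + 0.026 = 0.188.
P(X=3) = 0.033 + 0.116 + 0.070 + 0.098 = 0.317.
P(X ∈ {1, 3}) = 0.188 + 0.317 = 0.505; P(Y=2, X ∈ {1, 3}) = 0.098 + 0.070 = 0.168.
P(Y=2 | X ∈ {1, 3}) = 0.168/0.505 = 0.333.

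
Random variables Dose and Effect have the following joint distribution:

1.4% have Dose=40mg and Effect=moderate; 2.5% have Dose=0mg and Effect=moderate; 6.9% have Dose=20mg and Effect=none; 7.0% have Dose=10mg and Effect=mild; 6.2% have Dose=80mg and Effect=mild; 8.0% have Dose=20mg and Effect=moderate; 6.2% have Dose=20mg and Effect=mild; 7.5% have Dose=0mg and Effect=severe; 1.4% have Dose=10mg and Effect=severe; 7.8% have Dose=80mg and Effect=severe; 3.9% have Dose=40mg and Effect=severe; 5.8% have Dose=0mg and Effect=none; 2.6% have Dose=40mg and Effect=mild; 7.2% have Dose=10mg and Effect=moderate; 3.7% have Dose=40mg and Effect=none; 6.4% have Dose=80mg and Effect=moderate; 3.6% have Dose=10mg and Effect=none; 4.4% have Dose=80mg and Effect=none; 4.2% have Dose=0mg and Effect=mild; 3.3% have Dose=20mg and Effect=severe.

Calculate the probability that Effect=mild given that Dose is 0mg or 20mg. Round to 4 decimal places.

P(Dose=0mg) = 0.058 + 0.042 + 0.025 + 0.075 = 0.200.
P(Dose=20mg) = 0.069 + 0.062 + 0.080 + 0.033 = 0.244.
P(Dose ∈ {0mg, 20mg}) = 0.200 + 0.244 = 0.444; P(Effect=mild, Dose ∈ {0mg, 20mg}) = 0.042 + 0.062 = 0.104.
P(Effect=mild | Dose ∈ {0mg, 20mg}) = 0.104/0.444 = 0.2342.

0.2342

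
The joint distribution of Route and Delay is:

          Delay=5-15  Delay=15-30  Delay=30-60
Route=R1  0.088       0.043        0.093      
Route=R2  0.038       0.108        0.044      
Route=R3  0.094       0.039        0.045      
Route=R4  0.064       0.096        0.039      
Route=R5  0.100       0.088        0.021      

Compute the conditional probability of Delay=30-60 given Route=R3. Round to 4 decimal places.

P(Route=R3) = 0.094 + 0.039 + 0.045 = 0.178.
P(Delay=30-60 | Route=R3) = 0.045/0.178 = 0.2528.

0.2528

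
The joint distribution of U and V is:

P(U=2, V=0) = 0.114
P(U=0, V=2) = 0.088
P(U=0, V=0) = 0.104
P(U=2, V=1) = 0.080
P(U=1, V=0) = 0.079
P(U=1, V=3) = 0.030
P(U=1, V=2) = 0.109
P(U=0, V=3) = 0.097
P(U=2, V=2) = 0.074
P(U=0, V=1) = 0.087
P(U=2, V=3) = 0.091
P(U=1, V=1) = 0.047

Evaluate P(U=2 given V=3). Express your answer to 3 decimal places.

P(V=3) = 0.097 + 0.030 + 0.091 = 0.218.
P(U=2 | V=3) = 0.091/0.218 = 0.417.

0.417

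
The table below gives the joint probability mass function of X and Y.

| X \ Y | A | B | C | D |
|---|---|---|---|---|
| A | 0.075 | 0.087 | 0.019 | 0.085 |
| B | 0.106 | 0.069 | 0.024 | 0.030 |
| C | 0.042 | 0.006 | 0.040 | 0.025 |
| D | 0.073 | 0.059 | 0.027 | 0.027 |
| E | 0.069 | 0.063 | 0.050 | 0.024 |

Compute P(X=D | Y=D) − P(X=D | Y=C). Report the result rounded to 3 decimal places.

P(Y=D) = 0.085 + 0.030 + 0.025 + 0.027 + 0.024 = 0.191; P(X=D | Y=D) = 0.027/0.191 = 0.1414.
P(Y=C) = 0.019 + 0.024 + 0.040 + 0.027 + 0.050 = 0.160; P(X=D | Y=C) = 0.027/0.160 = 0.1688.
Difference = -0.027.

-0.027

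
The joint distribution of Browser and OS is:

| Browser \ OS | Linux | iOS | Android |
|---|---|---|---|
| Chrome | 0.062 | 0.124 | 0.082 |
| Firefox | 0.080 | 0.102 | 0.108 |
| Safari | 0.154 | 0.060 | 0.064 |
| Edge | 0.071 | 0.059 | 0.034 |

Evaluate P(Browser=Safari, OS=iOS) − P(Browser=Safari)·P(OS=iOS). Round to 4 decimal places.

P(Browser=Safari) = 0.154 + 0.060 + 0.064 = 0.278.
P(OS=iOS) = 0.124 + 0.102 + 0.060 + 0.059 = 0.345.
P(Browser=Safari, OS=iOS) − P(Browser=Safari)P(OS=iOS) = 0.060 − 0.278×0.345 = -0.0359.

-0.0359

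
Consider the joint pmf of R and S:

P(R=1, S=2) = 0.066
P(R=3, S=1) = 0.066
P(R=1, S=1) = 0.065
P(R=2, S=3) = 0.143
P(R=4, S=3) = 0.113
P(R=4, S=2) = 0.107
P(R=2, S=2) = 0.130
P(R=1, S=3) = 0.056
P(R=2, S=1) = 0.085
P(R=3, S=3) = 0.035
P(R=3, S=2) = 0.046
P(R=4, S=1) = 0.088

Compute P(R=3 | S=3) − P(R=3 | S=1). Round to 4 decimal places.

P(S=3) = 0.056 + 0.143 + 0.035 + 0.113 = 0.347; P(R=3 | S=3) = 0.035/0.347 = 0.10086.
P(S=1) = 0.065 + 0.085 + 0.066 + 0.088 = 0.304; P(R=3 | S=1) = 0.066/0.304 = 0.21711.
Difference = -0.1162.

-0.1162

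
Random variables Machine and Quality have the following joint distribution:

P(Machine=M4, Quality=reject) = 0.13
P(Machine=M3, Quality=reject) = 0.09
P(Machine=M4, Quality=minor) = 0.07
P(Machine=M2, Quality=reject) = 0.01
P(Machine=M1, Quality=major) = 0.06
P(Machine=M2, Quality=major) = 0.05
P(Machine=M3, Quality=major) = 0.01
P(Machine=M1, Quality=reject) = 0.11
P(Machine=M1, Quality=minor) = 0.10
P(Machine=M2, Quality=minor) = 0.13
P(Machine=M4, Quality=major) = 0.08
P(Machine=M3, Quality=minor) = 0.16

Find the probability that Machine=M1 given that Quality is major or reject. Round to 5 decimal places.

P(Quality=major) = 0.06 + 0.05 + 0.01 + 0.08 = 0.20.
P(Quality=reject) = 0.11 + 0.01 + 0.09 + 0.13 = 0.34.
P(Quality ∈ {major, reject}) = 0.20 + 0.34 = 0.54; P(Machine=M1, Quality ∈ {major, reject}) = 0.06 + 0.11 = 0.17.
P(Machine=M1 | Quality ∈ {major, reject}) = 0.17/0.54 = 0.31481.

0.31481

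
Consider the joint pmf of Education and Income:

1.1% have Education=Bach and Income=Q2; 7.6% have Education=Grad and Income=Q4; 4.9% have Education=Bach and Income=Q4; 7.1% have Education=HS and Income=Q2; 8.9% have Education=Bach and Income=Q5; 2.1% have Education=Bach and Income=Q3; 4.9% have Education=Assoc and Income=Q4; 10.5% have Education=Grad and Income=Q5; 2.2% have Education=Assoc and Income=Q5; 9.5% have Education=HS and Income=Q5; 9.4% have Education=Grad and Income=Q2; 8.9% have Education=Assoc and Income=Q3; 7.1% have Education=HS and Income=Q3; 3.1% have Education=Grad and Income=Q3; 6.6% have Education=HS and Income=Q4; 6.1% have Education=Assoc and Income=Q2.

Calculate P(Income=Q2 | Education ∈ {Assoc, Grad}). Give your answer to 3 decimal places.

P(Education=Assoc) = 0.061 + 0.089 + 0.049 + 0.022 = 0.221.
P(Education=Grad) = 0.094 + 0.031 + 0.076 + 0.105 = 0.306.
P(Education ∈ {Assoc, Grad}) = 0.221 + 0.306 = 0.527; P(Income=Q2, Education ∈ {Assoc, Grad}) = 0.061 + 0.094 = 0.155.
P(Income=Q2 | Education ∈ {Assoc, Grad}) = 0.155/0.527 = 0.294.

0.294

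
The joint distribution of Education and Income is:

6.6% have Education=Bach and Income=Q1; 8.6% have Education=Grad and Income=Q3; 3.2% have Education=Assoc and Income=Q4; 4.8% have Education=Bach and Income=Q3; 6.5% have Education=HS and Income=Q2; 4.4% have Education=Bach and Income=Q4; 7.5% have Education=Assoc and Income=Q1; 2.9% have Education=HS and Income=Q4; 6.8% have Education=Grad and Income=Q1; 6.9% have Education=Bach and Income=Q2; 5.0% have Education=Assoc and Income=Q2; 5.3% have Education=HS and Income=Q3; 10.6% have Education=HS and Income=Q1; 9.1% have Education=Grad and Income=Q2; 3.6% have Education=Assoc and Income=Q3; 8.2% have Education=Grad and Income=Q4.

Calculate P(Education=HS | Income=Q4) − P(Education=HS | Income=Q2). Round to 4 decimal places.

P(Income=Q4) = 0.029 + 0.032 + 0.044 + 0.082 = 0.187; P(Education=HS | Income=Q4) = 0.029/0.187 = 0.15508.
P(Income=Q2) = 0.065 + 0.050 + 0.069 + 0.091 = 0.275; P(Education=HS | Income=Q2) = 0.065/0.275 = 0.23636.
Difference = -0.0813.

-0.0813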